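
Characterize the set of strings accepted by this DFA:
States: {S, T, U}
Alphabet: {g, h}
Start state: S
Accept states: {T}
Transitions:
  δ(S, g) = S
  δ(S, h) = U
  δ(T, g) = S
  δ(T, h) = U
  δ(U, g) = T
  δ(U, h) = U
Testing a few strings:
  'gg' → reject
  'h' → reject
  'hg' → accept
  'hhgg' → reject
State roles: S=no suffix match; T=suffix is hg; U=one trailing h
All strings over {g,h} ending with hg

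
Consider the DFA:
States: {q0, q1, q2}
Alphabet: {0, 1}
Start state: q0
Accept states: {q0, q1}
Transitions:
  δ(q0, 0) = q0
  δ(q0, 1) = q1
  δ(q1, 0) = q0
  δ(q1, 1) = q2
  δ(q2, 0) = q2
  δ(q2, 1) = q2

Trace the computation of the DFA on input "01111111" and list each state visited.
read '0': q0 → q0
  read '1': q0 → q1
  read '1': q1 → q2
  read '1': q2 → q2
  read '1': q2 → q2
  read '1': q2 → q2
  read '1': q2 → q2
  read '1': q2 → q2
q0 -> q0 -> q1 -> q2 -> q2 -> q2 -> q2 -> q2 -> q2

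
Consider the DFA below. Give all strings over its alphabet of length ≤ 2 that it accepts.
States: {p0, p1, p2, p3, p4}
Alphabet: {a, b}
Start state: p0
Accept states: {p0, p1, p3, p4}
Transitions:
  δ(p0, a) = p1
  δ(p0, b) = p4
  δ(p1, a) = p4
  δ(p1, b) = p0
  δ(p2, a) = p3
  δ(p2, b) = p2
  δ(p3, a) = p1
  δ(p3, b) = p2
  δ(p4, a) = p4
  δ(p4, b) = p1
ε, a, b, aa, ab, ba, bb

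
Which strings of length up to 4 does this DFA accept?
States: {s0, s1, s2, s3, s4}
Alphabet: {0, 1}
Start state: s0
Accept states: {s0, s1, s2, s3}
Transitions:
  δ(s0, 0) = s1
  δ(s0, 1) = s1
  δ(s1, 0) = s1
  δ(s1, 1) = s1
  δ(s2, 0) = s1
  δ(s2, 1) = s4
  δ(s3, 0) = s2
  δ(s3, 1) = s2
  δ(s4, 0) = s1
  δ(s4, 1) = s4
ε, 0, 1, 00, 01, 10, 11, 000, 001, 010, 011, 100, 101, 110, 111, 0000, 0001, 0010, 0011, 0100, 0101, 0110, 0111, 1000, 1001, 1010, 1011, 1100, 1101, 1110, 1111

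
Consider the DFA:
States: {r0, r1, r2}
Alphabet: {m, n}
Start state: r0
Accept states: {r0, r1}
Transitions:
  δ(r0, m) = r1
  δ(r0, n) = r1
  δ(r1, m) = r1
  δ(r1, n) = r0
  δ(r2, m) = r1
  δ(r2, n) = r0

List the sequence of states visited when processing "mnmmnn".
read 'm': r0 → r1
  read 'n': r1 → r0
  read 'm': r0 → r1
  read 'm': r1 → r1
  read 'n': r1 → r0
  read 'n': r0 → r1
r0 -> r1 -> r0 -> r1 -> r1 -> r0 -> r1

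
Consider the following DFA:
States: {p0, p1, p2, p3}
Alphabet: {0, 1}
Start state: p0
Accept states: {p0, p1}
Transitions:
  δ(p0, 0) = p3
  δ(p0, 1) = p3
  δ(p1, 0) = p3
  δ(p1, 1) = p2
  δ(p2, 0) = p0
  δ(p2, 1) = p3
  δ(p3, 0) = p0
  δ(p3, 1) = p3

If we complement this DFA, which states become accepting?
Complement accept states = All states \ Original accept states
= {p0, p1, p2, p3} \ {p0, p1}
{p2, p3}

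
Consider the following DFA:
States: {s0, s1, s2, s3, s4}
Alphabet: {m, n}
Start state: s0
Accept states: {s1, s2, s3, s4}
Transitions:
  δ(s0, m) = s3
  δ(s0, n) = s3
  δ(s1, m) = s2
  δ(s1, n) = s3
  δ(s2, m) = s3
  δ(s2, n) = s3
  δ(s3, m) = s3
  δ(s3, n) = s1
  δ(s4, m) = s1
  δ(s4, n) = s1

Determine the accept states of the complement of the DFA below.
Complement accept states = All states \ Original accept states
= {s0, s1, s2, s3, s4} \ {s1, s2, s3, s4}
{s0}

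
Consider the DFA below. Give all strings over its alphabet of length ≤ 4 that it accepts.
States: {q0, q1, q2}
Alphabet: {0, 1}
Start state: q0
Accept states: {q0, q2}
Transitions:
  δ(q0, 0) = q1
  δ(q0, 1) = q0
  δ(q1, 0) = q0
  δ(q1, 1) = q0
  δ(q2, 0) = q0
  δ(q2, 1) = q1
ε, 1, 00, 01, 11, 001, 011, 100, 101, 111, 0000, 0001, 0011, 0100, 0101, 0111, 1001, 1011, 1100, 1101, 1111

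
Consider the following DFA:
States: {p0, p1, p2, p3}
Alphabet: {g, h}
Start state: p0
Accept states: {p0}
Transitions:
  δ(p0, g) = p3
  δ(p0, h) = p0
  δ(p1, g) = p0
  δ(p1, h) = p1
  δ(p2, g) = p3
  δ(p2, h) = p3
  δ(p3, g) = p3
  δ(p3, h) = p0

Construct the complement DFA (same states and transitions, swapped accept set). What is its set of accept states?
Complement accept states = All states \ Original accept states
= {p0, p1, p2, p3} \ {p0}
{p1, p2, p3}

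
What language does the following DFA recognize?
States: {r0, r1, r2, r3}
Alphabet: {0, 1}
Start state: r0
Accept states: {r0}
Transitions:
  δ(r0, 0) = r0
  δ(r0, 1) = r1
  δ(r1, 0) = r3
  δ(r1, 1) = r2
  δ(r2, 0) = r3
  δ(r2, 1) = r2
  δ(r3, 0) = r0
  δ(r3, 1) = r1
Testing a few strings:
  '1' → reject
  '0' → accept
  '110' → reject
  '1011' → reject
State roles: r0=value ≡ 0 (mod 4); r1=value ≡ 1 (mod 4); r2=value ≡ 3 (mod 4); r3=value ≡ 2 (mod 4)
All binary strings representing a multiple of 4 (read in base 2; leading zeros allowed and ε counts as 0)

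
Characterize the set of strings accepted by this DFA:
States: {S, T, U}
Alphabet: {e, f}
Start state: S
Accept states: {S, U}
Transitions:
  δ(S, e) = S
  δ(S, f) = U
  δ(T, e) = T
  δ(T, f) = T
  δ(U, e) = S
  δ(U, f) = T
Testing a few strings:
  'eff' → reject
  'eee' → accept
  'e' → accept
  'efff' → reject
State roles: S=last symbol not f (ok); T=saw ff (dead); U=last symbol f (ok)
All strings over {e,f} with no two consecutive f's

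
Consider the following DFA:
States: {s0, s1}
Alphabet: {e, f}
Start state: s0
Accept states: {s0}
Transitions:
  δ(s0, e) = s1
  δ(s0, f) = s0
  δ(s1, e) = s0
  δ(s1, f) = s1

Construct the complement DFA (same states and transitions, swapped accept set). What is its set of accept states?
Complement accept states = All states \ Original accept states
= {s0, s1} \ {s0}
{s1}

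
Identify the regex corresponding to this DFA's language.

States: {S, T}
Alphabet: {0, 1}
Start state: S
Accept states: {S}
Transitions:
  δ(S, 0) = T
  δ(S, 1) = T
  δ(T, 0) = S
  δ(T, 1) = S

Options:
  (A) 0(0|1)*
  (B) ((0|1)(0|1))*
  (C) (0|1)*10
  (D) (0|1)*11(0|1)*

Check each option against the DFA on short strings; one disagreement eliminates an option:
  (A) 0(0|1)*: on ε the DFA stays in S and accepts (S ∈ Accept), but the regex does not match it → eliminate
  (B) ((0|1)(0|1))*: agrees with the DFA on every string of length ≤ 6
  (C) (0|1)*10: on ε the DFA stays in S and accepts (S ∈ Accept), but the regex does not match it → eliminate
  (D) (0|1)*11(0|1)*: on ε the DFA stays in S and accepts (S ∈ Accept), but the regex does not match it → eliminate
Only (B) is consistent with the DFA.
(B) ((0|1)(0|1))*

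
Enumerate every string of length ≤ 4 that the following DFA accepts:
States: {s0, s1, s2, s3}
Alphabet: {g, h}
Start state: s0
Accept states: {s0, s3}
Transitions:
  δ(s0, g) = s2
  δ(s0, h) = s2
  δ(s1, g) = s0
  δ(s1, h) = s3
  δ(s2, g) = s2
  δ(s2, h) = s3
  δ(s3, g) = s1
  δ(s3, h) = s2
ε, gh, hh, ggh, hgh, gggh, ghgg, ghgh, ghhh, hggh, hhgg, hhgh, hhhh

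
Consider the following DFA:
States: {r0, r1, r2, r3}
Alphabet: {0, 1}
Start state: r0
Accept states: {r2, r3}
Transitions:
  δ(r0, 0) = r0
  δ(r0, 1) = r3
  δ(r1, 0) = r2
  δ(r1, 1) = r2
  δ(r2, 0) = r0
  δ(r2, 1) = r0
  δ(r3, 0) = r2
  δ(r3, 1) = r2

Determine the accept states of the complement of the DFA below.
Complement accept states = All states \ Original accept states
= {r0, r1, r2, r3} \ {r2, r3}
{r0, r1}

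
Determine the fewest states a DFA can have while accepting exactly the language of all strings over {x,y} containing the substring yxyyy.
By Myhill–Nerode, count the distinguishable equivalence classes: 6 classes — one per longest suffix of the input that is a prefix of 'yxyyy' (lengths 0 through 4), plus an absorbing 'already seen yxyyy' class.
6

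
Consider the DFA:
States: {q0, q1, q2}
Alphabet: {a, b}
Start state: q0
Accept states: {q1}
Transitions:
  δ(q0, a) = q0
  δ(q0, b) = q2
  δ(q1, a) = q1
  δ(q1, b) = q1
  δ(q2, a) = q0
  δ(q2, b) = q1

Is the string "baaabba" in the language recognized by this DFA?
Processing string "baaabba":
  q0 --b--> q2
  q2 --a--> q0
  q0 --a--> q0
  q0 --a--> q0
  q0 --b--> q2
  q2 --b--> q1
  q1 --a--> q1
Final state: q1
Accept states: {q1}
Yes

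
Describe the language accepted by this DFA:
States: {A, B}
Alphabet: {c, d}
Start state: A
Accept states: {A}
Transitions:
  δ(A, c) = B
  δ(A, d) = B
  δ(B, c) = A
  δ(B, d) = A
Testing a few strings:
  'ddc' → reject
  'ccd' → reject
  'dd' → accept
  'dc' → accept
State roles: A=even length so far; B=odd length so far
All strings over {c,d} of even length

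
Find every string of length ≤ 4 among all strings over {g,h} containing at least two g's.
gg, ggg, ggh, ghg, hgg, gggg, gggh, gghg, gghh, ghgg, ghgh, ghhg, hggg, hggh, hghg, hhgg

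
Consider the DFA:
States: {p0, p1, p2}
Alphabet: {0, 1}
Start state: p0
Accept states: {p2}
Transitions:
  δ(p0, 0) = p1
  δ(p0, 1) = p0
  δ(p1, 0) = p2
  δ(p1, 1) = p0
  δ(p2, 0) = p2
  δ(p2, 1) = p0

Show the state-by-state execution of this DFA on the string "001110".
read '0': p0 → p1
  read '0': p1 → p2
  read '1': p2 → p0
  read '1': p0 → p0
  read '1': p0 → p0
  read '0': p0 → p1
p0 -> p1 -> p2 -> p0 -> p0 -> p0 -> p1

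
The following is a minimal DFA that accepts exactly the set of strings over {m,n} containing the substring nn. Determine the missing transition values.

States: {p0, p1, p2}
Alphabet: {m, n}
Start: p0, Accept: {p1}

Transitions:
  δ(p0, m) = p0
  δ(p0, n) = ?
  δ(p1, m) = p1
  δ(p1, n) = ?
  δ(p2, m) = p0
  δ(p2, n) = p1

From the language and accept set, identify what each state tracks — p0: no progress toward nn; p1: substring nn seen; p2: one trailing n.
Each missing δ(q, a) is the state matching the new tracked value after reading a.
δ(p0, n) = p2; δ(p1, n) = p1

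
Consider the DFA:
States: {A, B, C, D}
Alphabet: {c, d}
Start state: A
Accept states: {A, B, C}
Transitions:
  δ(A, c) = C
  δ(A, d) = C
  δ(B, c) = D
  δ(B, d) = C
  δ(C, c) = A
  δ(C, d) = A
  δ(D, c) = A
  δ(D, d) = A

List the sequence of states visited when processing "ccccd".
read 'c': A → C
  read 'c': C → A
  read 'c': A → C
  read 'c': C → A
  read 'd': A → C
A -> C -> A -> C -> A -> C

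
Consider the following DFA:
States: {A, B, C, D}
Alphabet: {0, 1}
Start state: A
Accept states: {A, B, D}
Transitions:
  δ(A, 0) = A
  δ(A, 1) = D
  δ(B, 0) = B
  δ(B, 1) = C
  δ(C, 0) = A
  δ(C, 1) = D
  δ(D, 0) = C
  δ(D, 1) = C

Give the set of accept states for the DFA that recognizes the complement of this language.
Complement accept states = All states \ Original accept states
= {A, B, C, D} \ {A, B, D}
{C}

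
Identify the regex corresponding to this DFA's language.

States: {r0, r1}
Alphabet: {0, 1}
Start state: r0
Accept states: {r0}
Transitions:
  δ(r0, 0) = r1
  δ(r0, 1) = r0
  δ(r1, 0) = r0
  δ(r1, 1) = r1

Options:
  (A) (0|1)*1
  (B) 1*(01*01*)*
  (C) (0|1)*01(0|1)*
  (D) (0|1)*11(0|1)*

Check each option against the DFA on short strings; one disagreement eliminates an option:
  (A) (0|1)*1: on ε the DFA stays in r0 and accepts (r0 ∈ Accept), but the regex does not match it → eliminate
  (B) 1*(01*01*)*: agrees with the DFA on every string of length ≤ 6
  (C) (0|1)*01(0|1)*: on ε the DFA stays in r0 and accepts (r0 ∈ Accept), but the regex does not match it → eliminate
  (D) (0|1)*11(0|1)*: on ε the DFA stays in r0 and accepts (r0 ∈ Accept), but the regex does not match it → eliminate
Only (B) is consistent with the DFA.
(B) 1*(01*01*)*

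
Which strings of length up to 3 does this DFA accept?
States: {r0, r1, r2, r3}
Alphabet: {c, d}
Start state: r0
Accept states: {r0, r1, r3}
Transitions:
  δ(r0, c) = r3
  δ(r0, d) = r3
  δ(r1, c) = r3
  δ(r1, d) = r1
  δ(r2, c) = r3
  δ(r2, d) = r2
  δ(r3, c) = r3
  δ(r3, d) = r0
ε, c, d, cc, cd, dc, dd, ccc, ccd, cdc, cdd, dcc, dcd, ddc, ddd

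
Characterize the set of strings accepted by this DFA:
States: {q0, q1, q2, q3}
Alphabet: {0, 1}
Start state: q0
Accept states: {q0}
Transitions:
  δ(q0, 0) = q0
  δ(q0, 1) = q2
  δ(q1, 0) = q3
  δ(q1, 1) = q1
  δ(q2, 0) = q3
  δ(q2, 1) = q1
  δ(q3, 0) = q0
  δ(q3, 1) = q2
Testing a few strings:
  '1000' → accept
  '0100' → accept
  '0111' → reject
  '1' → reject
State roles: q0=value ≡ 0 (mod 4); q1=value ≡ 3 (mod 4); q2=value ≡ 1 (mod 4); q3=value ≡ 2 (mod 4)
All binary strings representing a multiple of 4 (read in base 2; leading zeros allowed and ε counts as 0)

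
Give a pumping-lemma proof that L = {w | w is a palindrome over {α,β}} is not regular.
Assume L is regular with pumping length p. Idea: pumping the leading α-block breaks the symmetry.
Choose s = α^p β α^p (a palindrome of length 2p+1 ≥ p). By the pumping lemma, s = xyz with |xy| ≤ p, |y| > 0, so y = α^k with k > 0 (xy lies entirely in the first α^p). Then xy²z = α^(p+k) β α^p, which is not a palindrome since p+k ≠ p.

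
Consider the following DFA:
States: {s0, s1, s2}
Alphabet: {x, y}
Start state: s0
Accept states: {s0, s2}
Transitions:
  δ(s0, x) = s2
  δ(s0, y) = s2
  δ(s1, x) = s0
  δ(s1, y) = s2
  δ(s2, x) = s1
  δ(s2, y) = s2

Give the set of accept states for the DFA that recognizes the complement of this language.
Complement accept states = All states \ Original accept states
= {s0, s1, s2} \ {s0, s2}
{s1}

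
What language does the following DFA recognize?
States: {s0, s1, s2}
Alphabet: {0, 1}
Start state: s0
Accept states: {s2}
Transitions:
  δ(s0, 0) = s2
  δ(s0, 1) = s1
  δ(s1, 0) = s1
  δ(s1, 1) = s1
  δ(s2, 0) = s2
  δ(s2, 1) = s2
Testing a few strings:
  '1' → reject
  '0' → accept
  '100' → reject
  '10' → reject
State roles: s0=no input read; s1=started with 1 (dead); s2=started with 0
All binary strings starting with 0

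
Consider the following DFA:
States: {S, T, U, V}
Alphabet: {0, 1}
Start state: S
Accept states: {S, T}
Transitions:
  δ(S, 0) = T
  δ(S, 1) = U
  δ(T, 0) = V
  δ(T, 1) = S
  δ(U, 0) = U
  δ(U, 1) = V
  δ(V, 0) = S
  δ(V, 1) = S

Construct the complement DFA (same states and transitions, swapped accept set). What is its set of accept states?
Complement accept states = All states \ Original accept states
= {S, T, U, V} \ {S, T}
{U, V}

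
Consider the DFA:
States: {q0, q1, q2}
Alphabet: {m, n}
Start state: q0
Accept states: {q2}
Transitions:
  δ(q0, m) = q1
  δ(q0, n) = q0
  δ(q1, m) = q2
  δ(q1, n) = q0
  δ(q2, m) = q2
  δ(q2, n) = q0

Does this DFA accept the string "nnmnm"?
Processing string "nnmnm":
  q0 --n--> q0
  q0 --n--> q0
  q0 --m--> q1
  q1 --n--> q0
  q0 --m--> q1
Final state: q1
Accept states: {q2}
No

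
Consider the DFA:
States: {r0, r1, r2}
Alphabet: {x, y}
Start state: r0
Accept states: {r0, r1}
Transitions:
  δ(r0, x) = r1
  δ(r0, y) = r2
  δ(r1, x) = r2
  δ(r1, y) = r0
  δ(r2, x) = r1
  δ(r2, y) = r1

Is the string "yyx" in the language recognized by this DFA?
Processing string "yyx":
  r0 --y--> r2
  r2 --y--> r1
  r1 --x--> r2
Final state: r2
Accept states: {r0, r1}
No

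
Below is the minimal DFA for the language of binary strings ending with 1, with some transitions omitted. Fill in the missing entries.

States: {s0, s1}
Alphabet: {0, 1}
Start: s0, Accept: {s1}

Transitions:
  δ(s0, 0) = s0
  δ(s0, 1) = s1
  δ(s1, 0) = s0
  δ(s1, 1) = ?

From the language and accept set, identify what each state tracks — s0: last symbol not 1; s1: last symbol is 1.
Each missing δ(q, a) is the state matching the new tracked value after reading a.
δ(s1, 1) = s1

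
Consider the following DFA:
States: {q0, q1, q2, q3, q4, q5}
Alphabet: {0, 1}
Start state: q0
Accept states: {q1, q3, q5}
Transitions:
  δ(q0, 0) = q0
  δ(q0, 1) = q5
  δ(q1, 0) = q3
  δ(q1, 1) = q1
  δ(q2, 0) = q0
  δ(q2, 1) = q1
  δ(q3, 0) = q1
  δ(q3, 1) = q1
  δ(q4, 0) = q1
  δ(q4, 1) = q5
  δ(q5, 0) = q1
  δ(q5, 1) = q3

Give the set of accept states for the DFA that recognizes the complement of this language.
Complement accept states = All states \ Original accept states
= {q0, q1, q2, q3, q4, q5} \ {q1, q3, q5}
{q0, q2, q4}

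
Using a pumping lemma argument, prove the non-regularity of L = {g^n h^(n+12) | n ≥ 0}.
Assume L is regular with pumping length p. Idea: pumping the g-block breaks the fixed offset of 12.
Choose s = g^p h^(p+12) ∈ L. By the pumping lemma, s = xyz with |xy| ≤ p, |y| > 0, so y = g^k with k ≥ 1. Then xy²z = g^(p+k) h^(p+12). For this to be in L we would need p+12 = (p+k)+12, i.e. k = 0, contradicting k ≥ 1. So xy²z ∉ L.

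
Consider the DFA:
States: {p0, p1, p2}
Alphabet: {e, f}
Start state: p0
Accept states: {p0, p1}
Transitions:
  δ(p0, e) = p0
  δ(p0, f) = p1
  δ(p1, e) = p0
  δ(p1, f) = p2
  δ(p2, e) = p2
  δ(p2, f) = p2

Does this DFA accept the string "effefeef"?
Processing string "effefeef":
  p0 --e--> p0
  p0 --f--> p1
  p1 --f--> p2
  p2 --e--> p2
  p2 --f--> p2
  p2 --e--> p2
  p2 --e--> p2
  p2 --f--> p2
Final state: p2
Accept states: {p0, p1}
No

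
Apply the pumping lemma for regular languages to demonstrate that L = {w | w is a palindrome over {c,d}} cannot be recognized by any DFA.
Assume L is regular with pumping length p. Idea: pumping the leading c-block breaks the symmetry.
Choose s = c^p d c^p (a palindrome of length 2p+1 ≥ p). By the pumping lemma, s = xyz with |xy| ≤ p, |y| > 0, so y = c^k with k > 0 (xy lies entirely in the first c^p). Then xy²z = c^(p+k) d c^p, which is not a palindrome since p+k ≠ p.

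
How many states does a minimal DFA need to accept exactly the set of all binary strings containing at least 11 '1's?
By Myhill–Nerode, count the distinguishable equivalence classes: 12 classes — having seen 0, 1, …, 10, or ≥11 copies of '1'; any two classes i < j (j ≤ 11) are distinguished by the string 1^(11−j), which takes class j to 11 copies (accepted) but leaves class i below 11 (rejected).
12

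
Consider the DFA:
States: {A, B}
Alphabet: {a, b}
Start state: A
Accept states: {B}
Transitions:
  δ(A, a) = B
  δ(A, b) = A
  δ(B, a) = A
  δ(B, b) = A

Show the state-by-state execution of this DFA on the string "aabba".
read 'a': A → B
  read 'a': B → A
  read 'b': A → A
  read 'b': A → A
  read 'a': A → B
A -> B -> A -> A -> A -> B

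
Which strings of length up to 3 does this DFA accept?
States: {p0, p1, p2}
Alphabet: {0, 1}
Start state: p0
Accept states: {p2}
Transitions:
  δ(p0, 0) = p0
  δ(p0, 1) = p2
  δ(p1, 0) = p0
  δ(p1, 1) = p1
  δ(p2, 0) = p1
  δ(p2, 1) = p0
1, 01, 001, 111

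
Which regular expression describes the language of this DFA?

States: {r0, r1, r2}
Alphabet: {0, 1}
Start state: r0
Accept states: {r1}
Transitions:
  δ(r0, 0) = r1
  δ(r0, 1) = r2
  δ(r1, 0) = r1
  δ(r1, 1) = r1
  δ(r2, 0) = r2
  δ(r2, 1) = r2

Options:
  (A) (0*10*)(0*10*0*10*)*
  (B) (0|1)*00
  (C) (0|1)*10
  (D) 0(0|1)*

Check each option against the DFA on short strings; one disagreement eliminates an option:
  (A) (0*10*)(0*10*0*10*)*: on '0' the DFA goes r0 → r1 and accepts (r1 ∈ Accept), but the regex does not match it → eliminate
  (B) (0|1)*00: on '0' the DFA goes r0 → r1 and accepts (r1 ∈ Accept), but the regex does not match it → eliminate
  (C) (0|1)*10: on '0' the DFA goes r0 → r1 and accepts (r1 ∈ Accept), but the regex does not match it → eliminate
  (D) 0(0|1)*: agrees with the DFA on every string of length ≤ 6
Only (D) is consistent with the DFA.
(D) 0(0|1)*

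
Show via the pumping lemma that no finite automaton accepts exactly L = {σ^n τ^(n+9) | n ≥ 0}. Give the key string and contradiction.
Assume L is regular with pumping length p. Idea: pumping the σ-block breaks the fixed offset of 9.
Choose s = σ^p τ^(p+9) ∈ L. By the pumping lemma, s = xyz with |xy| ≤ p, |y| > 0, so y = σ^k with k ≥ 1. Then xy²z = σ^(p+k) τ^(p+9). For this to be in L we would need p+9 = (p+k)+9, i.e. k = 0, contradicting k ≥ 1. So xy²z ∉ L.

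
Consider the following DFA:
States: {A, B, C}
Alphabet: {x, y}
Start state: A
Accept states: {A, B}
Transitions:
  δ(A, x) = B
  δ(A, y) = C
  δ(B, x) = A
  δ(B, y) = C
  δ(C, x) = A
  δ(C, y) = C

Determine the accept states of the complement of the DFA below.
Complement accept states = All states \ Original accept states
= {A, B, C} \ {A, B}
{C}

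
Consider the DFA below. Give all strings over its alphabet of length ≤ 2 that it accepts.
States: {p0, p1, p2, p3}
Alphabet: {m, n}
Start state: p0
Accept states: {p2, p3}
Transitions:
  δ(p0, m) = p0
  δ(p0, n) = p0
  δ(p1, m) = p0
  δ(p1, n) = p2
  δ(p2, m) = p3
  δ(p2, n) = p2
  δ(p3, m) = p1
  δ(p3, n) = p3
None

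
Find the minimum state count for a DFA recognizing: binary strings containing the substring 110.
By Myhill–Nerode, count the distinguishable equivalence classes: 4 classes — one per longest suffix of the input that is a prefix of '110' (lengths 0 through 2), plus an absorbing 'already seen 110' class.
4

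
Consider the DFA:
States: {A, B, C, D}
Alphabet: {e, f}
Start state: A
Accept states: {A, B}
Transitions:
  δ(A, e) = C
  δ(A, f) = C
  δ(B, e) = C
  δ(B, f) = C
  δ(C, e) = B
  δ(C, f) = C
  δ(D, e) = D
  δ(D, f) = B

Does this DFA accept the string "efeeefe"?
Processing string "efeeefe":
  A --e--> C
  C --f--> C
  C --e--> B
  B --e--> C
  C --e--> B
  B --f--> C
  C --e--> B
Final state: B
Accept states: {A, B}
Yes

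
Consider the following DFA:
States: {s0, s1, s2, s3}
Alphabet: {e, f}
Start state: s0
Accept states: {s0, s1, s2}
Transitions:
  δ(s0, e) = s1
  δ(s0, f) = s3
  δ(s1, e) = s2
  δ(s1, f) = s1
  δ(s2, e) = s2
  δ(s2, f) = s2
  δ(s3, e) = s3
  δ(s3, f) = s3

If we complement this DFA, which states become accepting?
Complement accept states = All states \ Original accept states
= {s0, s1, s2, s3} \ {s0, s1, s2}
{s3}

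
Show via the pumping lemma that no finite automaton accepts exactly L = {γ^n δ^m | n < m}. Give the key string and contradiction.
Assume L is regular with pumping length p. Idea: pumping up the γ-block makes the γ-count reach the δ-count.
Choose s = γ^p δ^(p+1) ∈ L. By the pumping lemma, s = xyz with |xy| ≤ p, |y| > 0, so y = γ^k with k ≥ 1. Then xy²z = γ^(p+k) δ^(p+1). Since p+k ≥ p+1, the number of γ's is no longer strictly less than the number of δ's, so xy²z ∉ L.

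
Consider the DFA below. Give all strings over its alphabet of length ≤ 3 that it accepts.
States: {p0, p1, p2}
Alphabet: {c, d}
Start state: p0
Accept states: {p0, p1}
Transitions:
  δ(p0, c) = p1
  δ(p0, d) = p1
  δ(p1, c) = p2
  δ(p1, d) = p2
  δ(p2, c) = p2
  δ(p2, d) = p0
ε, c, d, ccd, cdd, dcd, ddd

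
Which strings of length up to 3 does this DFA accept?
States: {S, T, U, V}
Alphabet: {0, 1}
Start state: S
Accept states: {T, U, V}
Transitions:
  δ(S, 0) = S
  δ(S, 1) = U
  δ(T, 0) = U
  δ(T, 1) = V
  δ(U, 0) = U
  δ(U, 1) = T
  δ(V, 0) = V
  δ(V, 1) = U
1, 01, 10, 11, 001, 010, 011, 100, 101, 110, 111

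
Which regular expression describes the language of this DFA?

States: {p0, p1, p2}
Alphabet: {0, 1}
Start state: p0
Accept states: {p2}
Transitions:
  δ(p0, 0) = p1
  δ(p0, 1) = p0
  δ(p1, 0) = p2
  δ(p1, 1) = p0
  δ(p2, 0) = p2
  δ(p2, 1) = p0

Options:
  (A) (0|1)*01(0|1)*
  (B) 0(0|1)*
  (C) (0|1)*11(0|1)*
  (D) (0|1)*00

Check each option against the DFA on short strings; one disagreement eliminates an option:
  (A) (0|1)*01(0|1)*: on '00' the DFA goes p0 → p1 → p2 and accepts (p2 ∈ Accept), but the regex does not match it → eliminate
  (B) 0(0|1)*: on '0' the DFA goes p0 → p1 and rejects (p1 ∉ Accept), but the regex matches it → eliminate
  (C) (0|1)*11(0|1)*: on '00' the DFA goes p0 → p1 → p2 and accepts (p2 ∈ Accept), but the regex does not match it → eliminate
  (D) (0|1)*00: agrees with the DFA on every string of length ≤ 6
Only (D) is consistent with the DFA.
(D) (0|1)*00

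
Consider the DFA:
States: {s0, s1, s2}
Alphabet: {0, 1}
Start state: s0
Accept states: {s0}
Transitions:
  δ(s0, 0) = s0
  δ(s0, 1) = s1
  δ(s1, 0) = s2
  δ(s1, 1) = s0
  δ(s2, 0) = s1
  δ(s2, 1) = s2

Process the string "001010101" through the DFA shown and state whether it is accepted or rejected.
Processing string "001010101":
  s0 --0--> s0
  s0 --0--> s0
  s0 --1--> s1
  s1 --0--> s2
  s2 --1--> s2
  s2 --0--> s1
  s1 --1--> s0
  s0 --0--> s0
  s0 --1--> s1
Final state: s1
Accept states: {s0}
No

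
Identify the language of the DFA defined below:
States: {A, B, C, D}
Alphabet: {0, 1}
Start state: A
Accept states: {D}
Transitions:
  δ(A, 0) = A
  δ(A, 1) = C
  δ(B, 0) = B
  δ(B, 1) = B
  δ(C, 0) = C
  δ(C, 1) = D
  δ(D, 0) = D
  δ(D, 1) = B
Testing a few strings:
  '0' → reject
  '11' → accept
  '011' → accept
  '000' → reject
State roles: A=zero 1's; B=≥ three 1's (dead); C=one 1; D=two 1's
All binary strings containing exactly two 1's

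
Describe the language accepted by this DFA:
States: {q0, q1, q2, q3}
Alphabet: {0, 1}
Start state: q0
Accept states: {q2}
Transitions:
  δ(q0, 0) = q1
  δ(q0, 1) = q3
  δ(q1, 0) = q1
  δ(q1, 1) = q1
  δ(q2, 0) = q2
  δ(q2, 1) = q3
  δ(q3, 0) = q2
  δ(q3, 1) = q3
Testing a few strings:
  '1' → reject
  '0' → reject
  '0101' → reject
  '010' → reject
State roles: q0=no input read; q1=started with 0 (dead); q2=started with 1, last symbol 0; q3=started with 1, last symbol 1
All binary strings that start with 1 and end with 0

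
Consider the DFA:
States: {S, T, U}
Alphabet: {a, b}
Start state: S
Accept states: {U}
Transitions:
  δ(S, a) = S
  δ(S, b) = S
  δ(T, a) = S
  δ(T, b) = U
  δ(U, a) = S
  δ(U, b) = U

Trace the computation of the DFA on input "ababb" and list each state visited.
read 'a': S → S
  read 'b': S → S
  read 'a': S → S
  read 'b': S → S
  read 'b': S → S
S -> S -> S -> S -> S -> S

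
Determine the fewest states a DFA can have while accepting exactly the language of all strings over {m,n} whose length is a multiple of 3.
By Myhill–Nerode, count the distinguishable equivalence classes: three classes — length mod 3.
3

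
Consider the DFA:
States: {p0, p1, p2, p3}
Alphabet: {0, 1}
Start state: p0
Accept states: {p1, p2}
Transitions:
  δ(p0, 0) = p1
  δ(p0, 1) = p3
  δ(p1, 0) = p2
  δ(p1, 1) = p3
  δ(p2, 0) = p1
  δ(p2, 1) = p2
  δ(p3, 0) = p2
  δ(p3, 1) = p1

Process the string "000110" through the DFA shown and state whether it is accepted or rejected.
Processing string "000110":
  p0 --0--> p1
  p1 --0--> p2
  p2 --0--> p1
  p1 --1--> p3
  p3 --1--> p1
  p1 --0--> p2
Final state: p2
Accept states: {p1, p2}
Yes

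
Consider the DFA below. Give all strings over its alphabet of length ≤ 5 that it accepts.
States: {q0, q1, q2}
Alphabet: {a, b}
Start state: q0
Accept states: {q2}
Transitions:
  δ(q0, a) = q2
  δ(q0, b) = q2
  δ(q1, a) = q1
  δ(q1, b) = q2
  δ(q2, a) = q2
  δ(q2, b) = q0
a, b, aa, ba, aaa, aba, abb, baa, bba, bbb, aaaa, aaba, aabb, abaa, abba, baaa, baba, babb, bbaa, bbba, aaaaa, aaaba, aaabb, aabaa, aabba, abaaa, ababa, ababb, abbaa, abbba, abbbb, baaaa, baaba, baabb, babaa, babba, bbaaa, bbaba, bbabb, bbbaa, bbbba, bbbbb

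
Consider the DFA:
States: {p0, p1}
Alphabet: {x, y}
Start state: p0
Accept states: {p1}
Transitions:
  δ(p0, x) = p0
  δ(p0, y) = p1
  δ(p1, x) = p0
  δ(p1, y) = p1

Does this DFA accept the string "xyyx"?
Processing string "xyyx":
  p0 --x--> p0
  p0 --y--> p1
  p1 --y--> p1
  p1 --x--> p0
Final state: p0
Accept states: {p1}
No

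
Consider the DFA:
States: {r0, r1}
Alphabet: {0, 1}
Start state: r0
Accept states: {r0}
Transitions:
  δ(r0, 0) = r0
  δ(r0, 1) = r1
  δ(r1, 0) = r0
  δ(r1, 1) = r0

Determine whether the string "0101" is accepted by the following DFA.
Processing string "0101":
  r0 --0--> r0
  r0 --1--> r1
  r1 --0--> r0
  r0 --1--> r1
Final state: r1
Accept states: {r0}
No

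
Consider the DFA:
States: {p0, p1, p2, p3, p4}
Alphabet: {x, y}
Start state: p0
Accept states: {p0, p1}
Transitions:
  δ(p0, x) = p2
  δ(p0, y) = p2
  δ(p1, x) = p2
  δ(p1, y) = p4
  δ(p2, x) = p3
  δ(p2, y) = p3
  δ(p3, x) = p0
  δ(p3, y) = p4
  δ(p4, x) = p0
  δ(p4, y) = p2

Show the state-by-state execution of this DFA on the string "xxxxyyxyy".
read 'x': p0 → p2
  read 'x': p2 → p3
  read 'x': p3 → p0
  read 'x': p0 → p2
  read 'y': p2 → p3
  read 'y': p3 → p4
  read 'x': p4 → p0
  read 'y': p0 → p2
  read 'y': p2 → p3
p0 -> p2 -> p3 -> p0 -> p2 -> p3 -> p4 -> p0 -> p2 -> p3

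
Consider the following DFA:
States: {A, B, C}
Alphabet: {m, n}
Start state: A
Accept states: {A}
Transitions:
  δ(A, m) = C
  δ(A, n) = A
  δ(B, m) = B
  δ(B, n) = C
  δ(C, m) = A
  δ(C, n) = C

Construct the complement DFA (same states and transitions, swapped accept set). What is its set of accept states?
Complement accept states = All states \ Original accept states
= {A, B, C} \ {A}
{B, C}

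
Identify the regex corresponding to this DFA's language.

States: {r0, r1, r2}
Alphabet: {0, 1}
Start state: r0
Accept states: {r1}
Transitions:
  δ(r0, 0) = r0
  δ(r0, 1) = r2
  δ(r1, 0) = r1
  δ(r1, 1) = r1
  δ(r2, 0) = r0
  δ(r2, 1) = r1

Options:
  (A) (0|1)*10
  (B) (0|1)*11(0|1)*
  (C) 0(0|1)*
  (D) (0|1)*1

Check each option against the DFA on short strings; one disagreement eliminates an option:
  (A) (0|1)*10: on '10' the DFA goes r0 → r2 → r0 and rejects (r0 ∉ Accept), but the regex matches it → eliminate
  (B) (0|1)*11(0|1)*: agrees with the DFA on every string of length ≤ 6
  (C) 0(0|1)*: on '0' the DFA goes r0 → r0 and rejects (r0 ∉ Accept), but the regex matches it → eliminate
  (D) (0|1)*1: on '1' the DFA goes r0 → r2 and rejects (r2 ∉ Accept), but the regex matches it → eliminate
Only (B) is consistent with the DFA.
(B) (0|1)*11(0|1)*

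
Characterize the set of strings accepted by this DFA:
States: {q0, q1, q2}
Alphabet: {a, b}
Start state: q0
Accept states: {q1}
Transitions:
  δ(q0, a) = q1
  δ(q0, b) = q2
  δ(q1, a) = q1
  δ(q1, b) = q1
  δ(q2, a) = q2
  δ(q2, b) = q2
Testing a few strings:
  'aa' → accept
  'b' → reject
  'baa' → reject
  'bb' → reject
State roles: q0=no input read; q1=started with a; q2=started with b (dead)
All strings over {a,b} starting with a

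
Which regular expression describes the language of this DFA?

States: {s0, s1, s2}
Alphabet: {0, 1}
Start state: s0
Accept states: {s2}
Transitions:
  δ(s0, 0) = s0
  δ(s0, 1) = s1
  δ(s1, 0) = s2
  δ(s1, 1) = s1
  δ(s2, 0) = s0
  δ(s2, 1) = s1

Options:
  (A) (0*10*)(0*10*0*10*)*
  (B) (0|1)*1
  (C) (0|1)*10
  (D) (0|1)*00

Check each option against the DFA on short strings; one disagreement eliminates an option:
  (A) (0*10*)(0*10*0*10*)*: on '1' the DFA goes s0 → s1 and rejects (s1 ∉ Accept), but the regex matches it → eliminate
  (B) (0|1)*1: on '1' the DFA goes s0 → s1 and rejects (s1 ∉ Accept), but the regex matches it → eliminate
  (C) (0|1)*10: agrees with the DFA on every string of length ≤ 6
  (D) (0|1)*00: on '00' the DFA goes s0 → s0 → s0 and rejects (s0 ∉ Accept), but the regex matches it → eliminate
Only (C) is consistent with the DFA.
(C) (0|1)*10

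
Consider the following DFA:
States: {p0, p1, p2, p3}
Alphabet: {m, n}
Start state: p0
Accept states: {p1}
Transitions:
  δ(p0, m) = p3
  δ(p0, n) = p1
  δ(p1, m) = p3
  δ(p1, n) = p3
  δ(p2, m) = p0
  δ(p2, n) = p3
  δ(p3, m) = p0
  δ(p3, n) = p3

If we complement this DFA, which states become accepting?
Complement accept states = All states \ Original accept states
= {p0, p1, p2, p3} \ {p1}
{p0, p2, p3}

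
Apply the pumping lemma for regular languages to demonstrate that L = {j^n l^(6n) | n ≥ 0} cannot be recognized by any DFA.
Assume L is regular with pumping length p. Idea: pumping the j-block breaks the 1:6 ratio.
Choose s = j^p l^(6p) (length 7p ≥ p). By the pumping lemma, s = xyz with |xy| ≤ p, |y| > 0, so y = j^k with k ≥ 1. Then xy²z = j^(p+k) l^(6p). For this to be in L we would need 6p = 6(p+k), i.e. 6k = 0, contradicting k ≥ 1. So xy²z ∉ L.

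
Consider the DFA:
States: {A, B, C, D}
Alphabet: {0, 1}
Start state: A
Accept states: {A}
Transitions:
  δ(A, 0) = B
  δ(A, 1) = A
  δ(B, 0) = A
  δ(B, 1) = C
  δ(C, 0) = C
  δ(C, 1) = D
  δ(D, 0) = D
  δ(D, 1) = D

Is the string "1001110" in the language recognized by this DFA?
Processing string "1001110":
  A --1--> A
  A --0--> B
  B --0--> A
  A --1--> A
  A --1--> A
  A --1--> A
  A --0--> B
Final state: B
Accept states: {A}
No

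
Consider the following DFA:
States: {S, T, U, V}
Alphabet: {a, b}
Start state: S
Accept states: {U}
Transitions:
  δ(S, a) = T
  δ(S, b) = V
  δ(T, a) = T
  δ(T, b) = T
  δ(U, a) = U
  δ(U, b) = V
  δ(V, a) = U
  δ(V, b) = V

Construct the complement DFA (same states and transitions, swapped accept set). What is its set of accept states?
Complement accept states = All states \ Original accept states
= {S, T, U, V} \ {U}
{S, T, V}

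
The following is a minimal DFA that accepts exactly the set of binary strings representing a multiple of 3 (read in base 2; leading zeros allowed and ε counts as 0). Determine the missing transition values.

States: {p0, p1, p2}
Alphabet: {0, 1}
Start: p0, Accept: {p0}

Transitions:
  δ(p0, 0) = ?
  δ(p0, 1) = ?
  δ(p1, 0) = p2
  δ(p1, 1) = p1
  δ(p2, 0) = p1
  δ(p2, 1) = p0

From the language and accept set, identify what each state tracks — p0: value ≡ 0 (mod 3); p1: value ≡ 2 (mod 3); p2: value ≡ 1 (mod 3).
Each missing δ(q, a) is the state matching the new tracked value after reading a.
δ(p0, 0) = p0; δ(p0, 1) = p2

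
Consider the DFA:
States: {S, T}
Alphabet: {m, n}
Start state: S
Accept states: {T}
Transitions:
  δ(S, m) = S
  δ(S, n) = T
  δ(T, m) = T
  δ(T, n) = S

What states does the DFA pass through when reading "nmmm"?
read 'n': S → T
  read 'm': T → T
  read 'm': T → T
  read 'm': T → T
S -> T -> T -> T -> T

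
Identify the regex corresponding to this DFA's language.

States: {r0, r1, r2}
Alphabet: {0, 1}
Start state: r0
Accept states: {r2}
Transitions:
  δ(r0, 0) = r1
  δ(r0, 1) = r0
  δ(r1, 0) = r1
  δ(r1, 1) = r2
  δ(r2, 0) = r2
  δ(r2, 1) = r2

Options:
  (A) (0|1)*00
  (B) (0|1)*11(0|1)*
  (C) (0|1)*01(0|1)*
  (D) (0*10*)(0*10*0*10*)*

Check each option against the DFA on short strings; one disagreement eliminates an option:
  (A) (0|1)*00: on '00' the DFA goes r0 → r1 → r1 and rejects (r1 ∉ Accept), but the regex matches it → eliminate
  (B) (0|1)*11(0|1)*: on '01' the DFA goes r0 → r1 → r2 and accepts (r2 ∈ Accept), but the regex does not match it → eliminate
  (C) (0|1)*01(0|1)*: agrees with the DFA on every string of length ≤ 6
  (D) (0*10*)(0*10*0*10*)*: on '1' the DFA goes r0 → r0 and rejects (r0 ∉ Accept), but the regex matches it → eliminate
Only (C) is consistent with the DFA.
(C) (0|1)*01(0|1)*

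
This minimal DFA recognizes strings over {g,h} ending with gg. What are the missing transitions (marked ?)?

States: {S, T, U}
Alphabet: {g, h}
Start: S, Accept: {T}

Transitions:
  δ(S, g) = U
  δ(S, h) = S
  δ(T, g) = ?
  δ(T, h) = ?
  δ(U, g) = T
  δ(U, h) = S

From the language and accept set, identify what each state tracks — S: last symbol not g; T: two trailing g's; U: one trailing g.
Each missing δ(q, a) is the state matching the new tracked value after reading a.
δ(T, g) = T; δ(T, h) = S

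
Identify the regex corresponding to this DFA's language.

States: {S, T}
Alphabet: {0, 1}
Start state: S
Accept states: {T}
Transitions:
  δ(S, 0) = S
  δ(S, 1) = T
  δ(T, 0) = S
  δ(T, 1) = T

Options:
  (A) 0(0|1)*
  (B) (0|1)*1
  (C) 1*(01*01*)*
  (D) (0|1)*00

Check each option against the DFA on short strings; one disagreement eliminates an option:
  (A) 0(0|1)*: on '0' the DFA goes S → S and rejects (S ∉ Accept), but the regex matches it → eliminate
  (B) (0|1)*1: agrees with the DFA on every string of length ≤ 6
  (C) 1*(01*01*)*: on ε the DFA stays in S and rejects (S ∉ Accept), but the regex matches it → eliminate
  (D) (0|1)*00: on '1' the DFA goes S → T and accepts (T ∈ Accept), but the regex does not match it → eliminate
Only (B) is consistent with the DFA.
(B) (0|1)*1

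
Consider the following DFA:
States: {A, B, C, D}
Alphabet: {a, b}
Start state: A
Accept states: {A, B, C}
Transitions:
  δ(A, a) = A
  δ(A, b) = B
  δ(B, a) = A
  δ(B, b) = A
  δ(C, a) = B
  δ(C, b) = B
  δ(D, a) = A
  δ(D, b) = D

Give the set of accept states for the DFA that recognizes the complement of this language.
Complement accept states = All states \ Original accept states
= {A, B, C, D} \ {A, B, C}
{D}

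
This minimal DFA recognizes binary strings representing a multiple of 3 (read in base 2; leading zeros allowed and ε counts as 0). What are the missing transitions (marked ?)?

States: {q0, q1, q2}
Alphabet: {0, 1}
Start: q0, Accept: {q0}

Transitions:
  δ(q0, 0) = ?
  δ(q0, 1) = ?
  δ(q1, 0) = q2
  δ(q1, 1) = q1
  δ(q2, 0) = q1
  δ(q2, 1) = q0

From the language and accept set, identify what each state tracks — q0: value ≡ 0 (mod 3); q1: value ≡ 2 (mod 3); q2: value ≡ 1 (mod 3).
Each missing δ(q, a) is the state matching the new tracked value after reading a.
δ(q0, 0) = q0; δ(q0, 1) = q2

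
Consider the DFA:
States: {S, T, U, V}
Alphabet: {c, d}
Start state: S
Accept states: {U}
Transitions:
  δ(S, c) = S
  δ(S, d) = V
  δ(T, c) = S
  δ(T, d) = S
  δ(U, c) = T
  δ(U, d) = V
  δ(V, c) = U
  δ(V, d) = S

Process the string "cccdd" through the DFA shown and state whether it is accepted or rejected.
Processing string "cccdd":
  S --c--> S
  S --c--> S
  S --c--> S
  S --d--> V
  V --d--> S
Final state: S
Accept states: {U}
No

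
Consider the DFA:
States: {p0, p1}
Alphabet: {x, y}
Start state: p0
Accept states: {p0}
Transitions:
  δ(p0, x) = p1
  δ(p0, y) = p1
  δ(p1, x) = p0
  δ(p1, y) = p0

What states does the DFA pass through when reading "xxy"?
read 'x': p0 → p1
  read 'x': p1 → p0
  read 'y': p0 → p1
p0 -> p1 -> p0 -> p1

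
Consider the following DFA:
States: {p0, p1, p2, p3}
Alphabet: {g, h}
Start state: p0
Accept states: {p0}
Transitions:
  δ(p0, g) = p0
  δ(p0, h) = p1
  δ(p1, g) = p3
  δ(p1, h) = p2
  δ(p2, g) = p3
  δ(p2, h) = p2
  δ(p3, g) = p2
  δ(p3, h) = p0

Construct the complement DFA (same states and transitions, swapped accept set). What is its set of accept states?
Complement accept states = All states \ Original accept states
= {p0, p1, p2, p3} \ {p0}
{p1, p2, p3}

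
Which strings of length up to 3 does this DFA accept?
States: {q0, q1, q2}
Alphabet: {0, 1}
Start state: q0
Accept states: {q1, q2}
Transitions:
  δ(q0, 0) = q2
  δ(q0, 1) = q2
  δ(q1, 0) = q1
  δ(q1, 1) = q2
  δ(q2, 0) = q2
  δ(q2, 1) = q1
0, 1, 00, 01, 10, 11, 000, 001, 010, 011, 100, 101, 110, 111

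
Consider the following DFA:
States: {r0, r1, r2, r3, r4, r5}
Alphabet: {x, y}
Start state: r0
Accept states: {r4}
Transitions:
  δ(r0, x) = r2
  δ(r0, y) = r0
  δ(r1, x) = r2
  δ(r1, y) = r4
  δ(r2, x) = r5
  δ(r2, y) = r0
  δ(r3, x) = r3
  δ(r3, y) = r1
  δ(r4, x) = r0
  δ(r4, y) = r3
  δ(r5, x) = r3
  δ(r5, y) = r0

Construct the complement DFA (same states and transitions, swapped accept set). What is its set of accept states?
Complement accept states = All states \ Original accept states
= {r0, r1, r2, r3, r4, r5} \ {r4}
{r0, r1, r2, r3, r5}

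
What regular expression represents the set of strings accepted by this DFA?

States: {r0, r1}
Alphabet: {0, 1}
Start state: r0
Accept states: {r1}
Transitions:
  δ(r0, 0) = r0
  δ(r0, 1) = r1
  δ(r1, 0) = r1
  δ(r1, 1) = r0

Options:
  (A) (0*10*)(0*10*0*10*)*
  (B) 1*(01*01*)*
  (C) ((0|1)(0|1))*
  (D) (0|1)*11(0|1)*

Check each option against the DFA on short strings; one disagreement eliminates an option:
  (A) (0*10*)(0*10*0*10*)*: agrees with the DFA on every string of length ≤ 6
  (B) 1*(01*01*)*: on ε the DFA stays in r0 and rejects (r0 ∉ Accept), but the regex matches it → eliminate
  (C) ((0|1)(0|1))*: on ε the DFA stays in r0 and rejects (r0 ∉ Accept), but the regex matches it → eliminate
  (D) (0|1)*11(0|1)*: on '1' the DFA goes r0 → r1 and accepts (r1 ∈ Accept), but the regex does not match it → eliminate
Only (A) is consistent with the DFA.
(A) (0*10*)(0*10*0*10*)*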